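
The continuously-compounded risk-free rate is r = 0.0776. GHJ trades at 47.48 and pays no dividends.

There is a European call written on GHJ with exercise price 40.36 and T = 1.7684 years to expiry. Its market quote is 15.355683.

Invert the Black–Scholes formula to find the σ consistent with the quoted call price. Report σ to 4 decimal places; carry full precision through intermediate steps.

At σ = 0.3569 the Black–Scholes value reproduces the quote:
σ√T = 0.3569·√1.7684 = 0.474610
d₁ = (ln(S/K) + (r+σ²/2)T) / (σ√T) = (ln(47.48/40.36) + (0.0776+0.3569²/2)·1.7684) / 0.474610 = (0.162469 + 0.249855) / 0.474610 = 0.868765
d₂ = d₁ − σ√T = 0.868765 − 0.474610 = 0.394155
e^{−rT} = 0.871772
N(d₁) = 0.807512,  N(d₂) = 0.653267
V = S·N(d₁) − K·e^{−rT}·N(d₂) = 38.340678 − 22.984995 = 15.355683 (matching the quote); vega is positive throughout, so no other σ reproduces this price

sigma = 0.3569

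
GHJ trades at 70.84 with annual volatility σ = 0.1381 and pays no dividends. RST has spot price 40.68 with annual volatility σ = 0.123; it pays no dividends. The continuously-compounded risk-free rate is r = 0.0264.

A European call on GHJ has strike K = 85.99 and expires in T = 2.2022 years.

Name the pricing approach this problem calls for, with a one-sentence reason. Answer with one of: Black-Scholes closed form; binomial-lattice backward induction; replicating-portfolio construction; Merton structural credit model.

framework: Black-Scholes closed form

Key observation: with GHJ following a GBM at constant σ and r, the European call struck at 85.99 prices in closed form — nothing here needs a stepwise model or a balance sheet.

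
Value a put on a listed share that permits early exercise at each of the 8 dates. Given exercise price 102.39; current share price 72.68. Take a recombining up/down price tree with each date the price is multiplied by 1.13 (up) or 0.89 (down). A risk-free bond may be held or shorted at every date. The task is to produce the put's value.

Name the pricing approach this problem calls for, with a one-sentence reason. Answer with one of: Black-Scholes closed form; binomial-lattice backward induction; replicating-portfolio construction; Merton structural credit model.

Key observation: the exercise right at every one of the 8 steps is what matters: each node needs max(102.39 − S, continuation), which only the stepwise tree valuation starting from spot 72.68 delivers.

framework: binomial-lattice backward induction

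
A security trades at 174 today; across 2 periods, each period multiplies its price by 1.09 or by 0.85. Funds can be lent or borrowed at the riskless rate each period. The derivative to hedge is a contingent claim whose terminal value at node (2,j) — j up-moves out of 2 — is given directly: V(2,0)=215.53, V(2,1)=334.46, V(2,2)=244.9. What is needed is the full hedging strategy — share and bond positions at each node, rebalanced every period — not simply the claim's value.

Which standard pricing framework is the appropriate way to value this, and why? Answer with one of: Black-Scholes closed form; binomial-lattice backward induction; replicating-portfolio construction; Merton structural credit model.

framework: replicating-portfolio construction

Key observation: a price alone would not answer the question — the per-node share/bond construction on the spot-174, 1.09/0.85 tree is required, and only the replicating-portfolio method yields it.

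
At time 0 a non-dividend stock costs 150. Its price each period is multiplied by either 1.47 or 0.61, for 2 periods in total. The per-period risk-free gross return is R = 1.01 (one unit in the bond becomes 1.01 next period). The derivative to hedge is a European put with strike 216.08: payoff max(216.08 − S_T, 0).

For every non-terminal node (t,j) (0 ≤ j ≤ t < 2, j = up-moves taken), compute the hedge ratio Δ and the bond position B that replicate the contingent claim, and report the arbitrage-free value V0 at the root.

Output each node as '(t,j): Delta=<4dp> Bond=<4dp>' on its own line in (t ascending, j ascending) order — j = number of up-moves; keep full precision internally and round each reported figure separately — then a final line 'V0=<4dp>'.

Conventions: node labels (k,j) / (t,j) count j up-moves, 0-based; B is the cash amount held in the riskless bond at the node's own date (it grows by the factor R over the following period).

Arbitrage-free pricing uses the up-move probability p* = (R−d)/(u−d) = 0.4651, discounting each step at R = 1.01.
Payoffs at expiry: V(2,0)=160.2650, V(2,1)=81.5750, V(2,2)=0.0000
  t=1,j=0: stock 91.5000 → up 134.5050 (V=81.5750), down 55.8150 (V=160.2650). Price 122.4406; hedge Δ=-1.0000, bond B=213.9406.
  t=1,j=1: stock 220.5000 → up 324.1350 (V=0.0000), down 134.5050 (V=81.5750). Price 43.2011; hedge Δ=-0.4302, bond B=138.0558.
  t=0,j=0: stock 150.0000 → up 220.5000 (V=43.2011), down 91.5000 (V=122.4406). Price 84.7377; hedge Δ=-0.6143, bond B=176.8766.
As a check, the time-0 holding Δ(0,0)·S0 + B(0,0) comes to 84.7377 — exactly V0.

(0,0): Delta=-0.6143 Bond=176.8766
(1,0): Delta=-1.0000 Bond=213.9406
(1,1): Delta=-0.4302 Bond=138.0558
V0=84.7377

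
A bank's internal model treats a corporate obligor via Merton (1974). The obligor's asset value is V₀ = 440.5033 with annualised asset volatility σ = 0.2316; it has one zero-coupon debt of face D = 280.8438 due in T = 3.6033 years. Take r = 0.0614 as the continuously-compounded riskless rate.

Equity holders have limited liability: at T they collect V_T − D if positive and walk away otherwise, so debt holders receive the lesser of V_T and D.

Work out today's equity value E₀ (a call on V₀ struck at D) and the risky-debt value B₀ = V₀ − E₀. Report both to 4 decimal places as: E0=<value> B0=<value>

With assets at 440.5033 and a single debt payment of 280.8438 at 3.6033 years:
d₁ = [ln(V₀/D) + (r + σ²/2)T] / (σ√T)
   = [ln(440.5033/280.8438) + (0.0614 + 0.5·0.2316²)·3.6033] / (0.2316·√3.6033)
   = [0.450119 + 0.317881] / 0.439631 = 1.746917
d₂ = d₁ − σ√T = 1.746917 − 0.439631 = 1.307286
N(d₁) = 0.959674,  N(d₂) = 0.904442,  e^(−rT) = 0.801522
E₀ = V₀·N(d₁) − D·e^(−rT)·N(d₂)
   = 440.5033·0.959674 − 280.8438·0.801522·0.904442 = 219.147405
B₀ = V₀ − E₀ = 440.5033 − 219.147405 = 221.355895

E0=219.1474 B0=221.3559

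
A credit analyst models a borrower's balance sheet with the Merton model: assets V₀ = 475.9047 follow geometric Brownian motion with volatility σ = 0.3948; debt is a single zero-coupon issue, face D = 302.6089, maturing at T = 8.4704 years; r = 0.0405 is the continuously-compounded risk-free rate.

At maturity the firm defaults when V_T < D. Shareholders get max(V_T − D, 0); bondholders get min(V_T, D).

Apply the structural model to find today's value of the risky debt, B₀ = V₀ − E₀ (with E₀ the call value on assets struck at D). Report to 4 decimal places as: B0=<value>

B0=166.2662

With assets at 475.9047 and a single debt payment of 302.6089 at 8.4704 years:
d₁ = [ln(V₀/D) + (r + σ²/2)T] / (σ√T)
   = [ln(475.9047/302.6089) + (0.0405 + 0.5·0.3948²)·8.4704] / (0.3948·√8.4704)
   = [0.452776 + 1.003179] / 1.149024 = 1.267124
d₂ = d₁ − σ√T = 1.267124 − 1.149024 = 0.118100
N(d₁) = 0.897444,  N(d₂) = 0.547006,  e^(−rT) = 0.709602
E₀ = V₀·N(d₁) − D·e^(−rT)·N(d₂)
   = 475.9047·0.897444 − 302.6089·0.709602·0.547006 = 309.638505
B₀ = V₀ − E₀ = 475.9047 − 309.638505 = 166.266195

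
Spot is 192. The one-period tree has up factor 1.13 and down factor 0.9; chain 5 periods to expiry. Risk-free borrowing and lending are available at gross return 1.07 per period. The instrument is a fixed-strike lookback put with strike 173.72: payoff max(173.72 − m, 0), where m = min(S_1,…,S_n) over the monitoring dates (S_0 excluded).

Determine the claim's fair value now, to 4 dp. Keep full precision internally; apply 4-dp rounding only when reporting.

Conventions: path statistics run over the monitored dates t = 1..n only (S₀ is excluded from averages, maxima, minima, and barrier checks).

price = 1.6553

Under the martingale measure an up-move has probability p* = 0.7391; value the claim as the probability-weighted average of per-path payoffs, discounted 5 periods at R = 1.07.
Enumerate all 2^5 = 32 price paths (U = up ×1.13, D = down ×0.9); each path with k up-moves has probability p*^k·(1−p*)^(5−k).
DDDDD: m=113.3741, payoff=60.3459, prob=0.001208
UDDDD: m=142.3475, payoff=31.3725, prob=0.003423
DUDDD: m=142.3475, payoff=31.3725, prob=0.003423
UUDDD: m=178.7251, payoff=0.0000, prob=0.009699
DDUDD: m=142.3475, payoff=31.3725, prob=0.003423
UDUDD: m=178.7251, payoff=0.0000, prob=0.009699
DUUDD: m=172.8000, payoff=0.9200, prob=0.009699
UUUDD: m=216.9600, payoff=0.0000, prob=0.027480
DDDUD: m=139.9680, payoff=33.7520, prob=0.003423
UDDUD: m=175.7376, payoff=0.0000, prob=0.009699
DUDUD: m=172.8000, payoff=0.9200, prob=0.009699
UUDUD: m=216.9600, payoff=0.0000, prob=0.027480
DDUUD: m=155.5200, payoff=18.2000, prob=0.009699
UDUUD: m=195.2640, payoff=0.0000, prob=0.027480
DUUUD: m=172.8000, payoff=0.9200, prob=0.027480
UUUUD: m=216.9600, payoff=0.0000, prob=0.077859
DDDDU: m=125.9712, payoff=47.7488, prob=0.003423
UDDDU: m=158.1638, payoff=15.5562, prob=0.009699
DUDDU: m=158.1638, payoff=15.5562, prob=0.009699
UUDDU: m=198.5835, payoff=0.0000, prob=0.027480
DDUDU: m=155.5200, payoff=18.2000, prob=0.009699
UDUDU: m=195.2640, payoff=0.0000, prob=0.027480
DUUDU: m=172.8000, payoff=0.9200, prob=0.027480
UUUDU: m=216.9600, payoff=0.0000, prob=0.077859
DDDUU: m=139.9680, payoff=33.7520, prob=0.009699
UDDUU: m=175.7376, payoff=0.0000, prob=0.027480
DUDUU: m=172.8000, payoff=0.9200, prob=0.027480
UUDUU: m=216.9600, payoff=0.0000, prob=0.077859
DDUUU: m=155.5200, payoff=18.2000, prob=0.027480
UDUUU: m=195.2640, payoff=0.0000, prob=0.077859
DUUUU: m=172.8000, payoff=0.9200, prob=0.077859
UUUUU: m=216.9600, payoff=0.0000, prob=0.220600
Price = Σ prob·payoff / R^5 = 2.321636 / 1.402552 = 1.6553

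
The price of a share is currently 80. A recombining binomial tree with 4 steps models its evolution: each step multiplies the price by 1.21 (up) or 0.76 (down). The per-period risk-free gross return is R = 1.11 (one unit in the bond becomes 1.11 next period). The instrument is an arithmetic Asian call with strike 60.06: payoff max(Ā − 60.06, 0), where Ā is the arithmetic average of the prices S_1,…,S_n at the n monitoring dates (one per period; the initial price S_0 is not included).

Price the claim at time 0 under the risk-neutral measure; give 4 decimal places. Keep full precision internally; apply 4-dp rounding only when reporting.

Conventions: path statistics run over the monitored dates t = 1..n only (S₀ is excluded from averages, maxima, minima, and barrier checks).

price = 29.5248

With p* = (R−d)/(u−d) = 0.7778, sum probability × payoff across the paths and divide by R^4.
Enumerate all 2^4 = 16 price paths (U = up ×1.21, D = down ×0.76); each path with k up-moves has probability p*^k·(1−p*)^(4−k).
DDDD: Ā=42.2040, payoff=0.0000, prob=0.002439
UDDD: Ā=67.1931, payoff=7.1331, prob=0.008535
DUDD: Ā=58.1931, payoff=0.0000, prob=0.008535
UUDD: Ā=92.6496, payoff=32.5896, prob=0.029873
DDUD: Ā=51.3531, payoff=0.0000, prob=0.008535
UDUD: Ā=81.7596, payoff=21.6996, prob=0.029873
DUUD: Ā=72.7596, payoff=12.6996, prob=0.029873
UUUD: Ā=115.8409, payoff=55.7809, prob=0.104557
DDDU: Ā=46.1547, payoff=0.0000, prob=0.008535
UDDU: Ā=73.4832, payoff=13.4232, prob=0.029873
DUDU: Ā=64.4832, payoff=4.4232, prob=0.029873
UUDU: Ā=102.6640, payoff=42.6040, prob=0.104557
DDUU: Ā=57.6432, payoff=0.0000, prob=0.029873
UDUU: Ā=91.7740, payoff=31.7140, prob=0.104557
DUUU: Ā=82.7740, payoff=22.7140, prob=0.104557
UUUU: Ā=131.7850, payoff=71.7250, prob=0.365950
Price = Σ prob·payoff / R^4 = 44.820706 / 1.518070 = 29.5248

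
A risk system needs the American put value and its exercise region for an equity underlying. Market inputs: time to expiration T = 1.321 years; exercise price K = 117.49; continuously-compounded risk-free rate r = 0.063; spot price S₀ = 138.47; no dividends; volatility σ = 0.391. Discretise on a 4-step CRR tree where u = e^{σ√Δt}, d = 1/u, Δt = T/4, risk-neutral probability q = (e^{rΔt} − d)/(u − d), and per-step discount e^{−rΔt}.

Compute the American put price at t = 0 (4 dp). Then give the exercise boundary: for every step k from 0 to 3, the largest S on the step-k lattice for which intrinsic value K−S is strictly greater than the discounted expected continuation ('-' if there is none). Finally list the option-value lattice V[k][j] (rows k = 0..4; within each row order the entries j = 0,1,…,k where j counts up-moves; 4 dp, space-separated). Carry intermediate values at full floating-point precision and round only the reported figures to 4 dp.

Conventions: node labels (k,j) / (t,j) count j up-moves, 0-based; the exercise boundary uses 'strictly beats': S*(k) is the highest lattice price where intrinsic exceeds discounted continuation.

Δt=0.33025, u=1.25194, d=0.79876, q=0.49045, disc=e^(-rΔt)=0.97941
k=4 terminal: V=max(K-S,0) → 61.1241 29.1442 0.0000 0.0000 0.0000
k=3: j=0 S=70.5669 intr=46.9231 cont=44.5039 V=46.9231[EX]; j=1 S=110.6040 intr=6.8860 cont=14.5446 V=14.5446[hold]; j=2 S=173.3567 intr=0.0000 cont=0.0000 V=0.0000[hold]; j=3 S=271.7129 intr=0.0000 cont=0.0000 V=0.0000[hold]  S*(3)=70.5669
k=2: j=0 S=88.3458 intr=29.1442 cont=30.4038 V=30.4038[hold]; j=1 S=138.4700 intr=0.0000 cont=7.2586 V=7.2586[hold]; j=2 S=217.0328 intr=0.0000 cont=0.0000 V=0.0000[hold]  S*(2)=-
k=1: j=0 S=110.6040 intr=6.8860 cont=18.6599 V=18.6599[hold]; j=1 S=173.3567 intr=0.0000 cont=3.6224 V=3.6224[hold]  S*(1)=-
k=0: j=0 S=138.4700 intr=0.0000 cont=11.0524 V=11.0524[hold]  S*(0)=-

price = 11.0524
boundary = - - - 70.5669
tree:
11.0524
18.6599 3.6224
30.4038 7.2586 0.0000
46.9231 14.5446 0.0000 0.0000
61.1241 29.1442 0.0000 0.0000 0.0000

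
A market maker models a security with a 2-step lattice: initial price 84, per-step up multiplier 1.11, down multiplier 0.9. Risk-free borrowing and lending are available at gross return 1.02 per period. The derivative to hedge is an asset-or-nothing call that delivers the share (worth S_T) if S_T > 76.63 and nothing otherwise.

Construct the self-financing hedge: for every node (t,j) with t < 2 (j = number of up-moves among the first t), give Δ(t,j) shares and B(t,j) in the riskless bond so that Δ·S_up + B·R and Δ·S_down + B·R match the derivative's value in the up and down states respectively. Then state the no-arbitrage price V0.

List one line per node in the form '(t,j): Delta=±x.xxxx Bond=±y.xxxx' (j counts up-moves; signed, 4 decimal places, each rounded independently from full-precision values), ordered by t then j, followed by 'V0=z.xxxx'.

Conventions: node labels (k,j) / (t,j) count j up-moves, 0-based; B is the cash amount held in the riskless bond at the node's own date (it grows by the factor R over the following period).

(0,0): Delta=2.6206 Bond=-148.1463
(1,0): Delta=5.2857 Bond=-352.5882
(1,1): Delta=1.0000 Bond=0.0000
V0=71.9881

Under the risk-neutral measure, an up-move has probability p* = (R−d)/(u−d) = 0.5714 and values discount at R = 1.02.
Terminal payoffs: V(2,0)=0.0000, V(2,1)=83.9160, V(2,2)=103.4964
  t=1,j=0: stock 75.6000 → up 83.9160 (V=83.9160), down 68.0400 (V=0.0000). Price 47.0118; hedge Δ=5.2857, bond B=-352.5882.
  t=1,j=1: stock 93.2400 → up 103.4964 (V=103.4964), down 83.9160 (V=83.9160). Price 93.2400; hedge Δ=1.0000, bond B=0.0000.
  t=0,j=0: stock 84.0000 → up 93.2400 (V=93.2400), down 75.6000 (V=47.0118). Price 71.9881; hedge Δ=2.6206, bond B=-148.1463.
As a check, the time-0 holding Δ(0,0)·S0 + B(0,0) comes to 71.9881 — exactly V0.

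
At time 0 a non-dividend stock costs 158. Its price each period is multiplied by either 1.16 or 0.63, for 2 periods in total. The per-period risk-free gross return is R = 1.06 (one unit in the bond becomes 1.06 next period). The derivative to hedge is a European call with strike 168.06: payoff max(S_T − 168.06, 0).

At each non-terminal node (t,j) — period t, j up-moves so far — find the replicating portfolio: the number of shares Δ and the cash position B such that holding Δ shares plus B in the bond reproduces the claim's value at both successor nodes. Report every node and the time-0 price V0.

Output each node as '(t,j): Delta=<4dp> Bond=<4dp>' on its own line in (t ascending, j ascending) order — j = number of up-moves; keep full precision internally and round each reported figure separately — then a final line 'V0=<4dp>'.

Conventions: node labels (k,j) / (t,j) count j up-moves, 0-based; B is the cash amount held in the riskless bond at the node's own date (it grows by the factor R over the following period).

(0,0): Delta=0.4071 Bond=-38.2334
(1,0): Delta=0.0000 Bond=0.0000
(1,1): Delta=0.4586 Bond=-49.9523
V0=26.0958

The replicating-portfolio and risk-neutral prices coincide; use p* = (1.06−0.63)/(1.16−0.63) = 0.8113 for the latter.
Terminal payoffs: V(2,0)=0.0000, V(2,1)=0.0000, V(2,2)=44.5448
Node (1,0) S=99.5400: V=(p*·0.0000+(1−p*)·0.0000)/1.06=0.0000; Δ=(0.0000−0.0000)/(115.4664−62.7102)=0.0000; B=V−Δ·S=0.0000
Node (1,1) S=183.2800: V=(p*·44.5448+(1−p*)·0.0000)/1.06=34.0945; Δ=(44.5448−0.0000)/(212.6048−115.4664)=0.4586; B=V−Δ·S=-49.9523
Node (0,0) S=158.0000: V=(p*·34.0945+(1−p*)·0.0000)/1.06=26.0958; Δ=(34.0945−0.0000)/(183.2800−99.5400)=0.4071; B=V−Δ·S=-38.2334
Verification: the root portfolio costs Δ(0,0)·S0 + B(0,0) = 26.0958, matching V0.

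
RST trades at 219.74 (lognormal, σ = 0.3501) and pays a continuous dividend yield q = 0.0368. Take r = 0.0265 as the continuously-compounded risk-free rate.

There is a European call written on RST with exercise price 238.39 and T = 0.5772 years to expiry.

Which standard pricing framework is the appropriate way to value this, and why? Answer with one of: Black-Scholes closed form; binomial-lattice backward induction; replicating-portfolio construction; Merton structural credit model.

Key observation: with RST following a GBM at constant σ and r, the European call struck at 238.39 prices in closed form — nothing here needs a stepwise model or a balance sheet.

framework: Black-Scholes closed form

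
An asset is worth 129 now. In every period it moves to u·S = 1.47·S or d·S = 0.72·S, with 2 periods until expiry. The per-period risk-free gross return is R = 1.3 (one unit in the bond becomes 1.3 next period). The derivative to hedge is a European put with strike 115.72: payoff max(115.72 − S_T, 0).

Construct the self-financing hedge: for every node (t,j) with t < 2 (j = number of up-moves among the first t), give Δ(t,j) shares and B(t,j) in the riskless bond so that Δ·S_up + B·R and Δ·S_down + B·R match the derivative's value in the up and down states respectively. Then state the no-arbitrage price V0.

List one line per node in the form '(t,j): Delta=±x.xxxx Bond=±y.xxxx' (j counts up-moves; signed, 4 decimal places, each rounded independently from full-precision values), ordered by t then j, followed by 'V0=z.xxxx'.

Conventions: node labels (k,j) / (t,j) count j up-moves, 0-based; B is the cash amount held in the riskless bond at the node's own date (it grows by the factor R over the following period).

Under the risk-neutral measure, an up-move has probability p* = (R−d)/(u−d) = 0.7733 and values discount at R = 1.3.
Payoffs at expiry: V(2,0)=48.8464, V(2,1)=0.0000, V(2,2)=0.0000
(1,0): S=92.8800. Δ = (V_up−V_dn)/(S_up−S_dn) = (0.0000−48.8464)/(136.5336−66.8736) = -0.7012. V = [p*·0.0000 + (1−p*)·48.8464]/1.3 = 8.5168. B = V − Δ·S = 73.6453.
(1,1): S=189.6300. Δ = (V_up−V_dn)/(S_up−S_dn) = (0.0000−0.0000)/(278.7561−136.5336) = 0.0000. V = [p*·0.0000 + (1−p*)·0.0000]/1.3 = 0.0000. B = V − Δ·S = 0.0000.
(0,0): S=129.0000. Δ = (V_up−V_dn)/(S_up−S_dn) = (0.0000−8.5168)/(189.6300−92.8800) = -0.0880. V = [p*·0.0000 + (1−p*)·8.5168]/1.3 = 1.4850. B = V − Δ·S = 12.8407.
As a check, the time-0 holding Δ(0,0)·S0 + B(0,0) comes to 1.4850 — exactly V0.

(0,0): Delta=-0.0880 Bond=12.8407
(1,0): Delta=-0.7012 Bond=73.6453
(1,1): Delta=0.0000 Bond=0.0000
V0=1.4850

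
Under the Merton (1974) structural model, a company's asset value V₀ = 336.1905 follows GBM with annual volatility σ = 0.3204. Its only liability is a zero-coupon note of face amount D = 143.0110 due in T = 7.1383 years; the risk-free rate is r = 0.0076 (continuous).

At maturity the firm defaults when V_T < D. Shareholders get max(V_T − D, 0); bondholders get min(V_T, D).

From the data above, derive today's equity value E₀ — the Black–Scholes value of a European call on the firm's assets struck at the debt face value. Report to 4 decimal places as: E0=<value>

Apply the equity-as-call identities (strike 143.0110, horizon 7.1383 years):
d₁ = [ln(V₀/D) + (r + σ²/2)T] / (σ√T)
   = [ln(336.1905/143.0110) + (0.0076 + 0.5·0.3204²)·7.1383] / (0.3204·√7.1383)
   = [0.854756 + 0.420646] / 0.856032 = 1.489901
d₂ = d₁ − σ√T = 1.489901 − 0.856032 = 0.633869
N(d₁) = 0.931875,  N(d₂) = 0.736917,  e^(−rT) = 0.947194
E₀ = V₀·N(d₁) − D·e^(−rT)·N(d₂)
   = 336.1905·0.931875 − 143.0110·0.947194·0.736917 = 213.465305

E0=213.4653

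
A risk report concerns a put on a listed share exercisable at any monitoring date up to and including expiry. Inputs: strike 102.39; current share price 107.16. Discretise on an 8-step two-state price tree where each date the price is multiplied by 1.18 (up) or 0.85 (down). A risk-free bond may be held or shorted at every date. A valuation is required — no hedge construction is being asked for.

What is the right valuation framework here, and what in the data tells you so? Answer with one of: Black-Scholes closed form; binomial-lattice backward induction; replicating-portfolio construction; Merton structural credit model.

framework: binomial-lattice backward induction

Key observation: the defining feature is the embedded early-exercise option across 8 discrete dates on the spot-107.16 tree; pricing the strike-102.39 put means working backward with an exercise test at every node.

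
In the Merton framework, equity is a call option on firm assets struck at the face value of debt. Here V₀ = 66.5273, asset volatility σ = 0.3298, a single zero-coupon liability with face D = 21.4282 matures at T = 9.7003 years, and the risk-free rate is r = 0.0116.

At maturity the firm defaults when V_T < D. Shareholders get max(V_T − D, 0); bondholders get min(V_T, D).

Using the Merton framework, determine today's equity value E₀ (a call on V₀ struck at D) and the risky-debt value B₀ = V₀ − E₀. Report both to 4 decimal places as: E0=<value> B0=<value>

E0=49.2139 B0=17.3134

Equity is a call on the firm's assets struck at D = 21.4282:
d₁ = [ln(V₀/D) + (r + σ²/2)T] / (σ√T)
   = [ln(66.5273/21.4282) + (0.0116 + 0.5·0.3298²)·9.7003] / (0.3298·√9.7003)
   = [1.132905 + 0.640065] / 1.027172 = 1.726068
d₂ = d₁ − σ√T = 1.726068 − 1.027172 = 0.698896
N(d₁) = 0.957832,  N(d₂) = 0.757692,  e^(−rT) = 0.893576
E₀ = V₀·N(d₁) − D·e^(−rT)·N(d₂)
   = 66.5273·0.957832 − 21.4282·0.893576·0.757692 = 49.213931
B₀ = V₀ − E₀ = 66.5273 − 49.213931 = 17.313369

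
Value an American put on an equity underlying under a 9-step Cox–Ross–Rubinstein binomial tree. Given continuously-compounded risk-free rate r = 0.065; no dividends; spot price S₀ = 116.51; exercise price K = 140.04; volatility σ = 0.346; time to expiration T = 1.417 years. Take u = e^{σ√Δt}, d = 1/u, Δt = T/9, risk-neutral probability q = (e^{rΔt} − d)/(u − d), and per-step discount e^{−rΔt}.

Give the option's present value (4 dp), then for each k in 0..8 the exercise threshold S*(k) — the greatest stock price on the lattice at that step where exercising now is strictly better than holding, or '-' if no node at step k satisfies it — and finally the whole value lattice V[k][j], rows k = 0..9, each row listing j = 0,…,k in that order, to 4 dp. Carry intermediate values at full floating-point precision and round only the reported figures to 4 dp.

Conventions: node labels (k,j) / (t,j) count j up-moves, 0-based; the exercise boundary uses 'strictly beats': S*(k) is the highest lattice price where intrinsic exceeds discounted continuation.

Δt=0.15744, u=1.14716, d=0.87172, q=0.50308, disc=e^(-rΔt)=0.98982
k=9 terminal: V=max(K-S,0) → 106.1756 95.4752 81.3936 62.8626 38.4762 6.3843 0.0000 0.0000 0.0000 0.0000
k=8: j=0 S=38.8479 intr=101.1921 cont=99.7662 V=101.1921[EX]; j=1 S=51.1230 intr=88.9170 cont=87.4911 V=88.9170[EX]; j=2 S=67.2768 intr=72.7632 cont=71.3373 V=72.7632[EX]; j=3 S=88.5349 intr=51.5051 cont=50.0793 V=51.5051[EX]; j=4 S=116.5100 intr=23.5300 cont=22.1042 V=23.5300[EX]; j=5 S=153.3247 intr=0.0000 cont=3.1402 V=3.1402[hold]; j=6 S=201.7720 intr=0.0000 cont=0.0000 V=0.0000[hold]; j=7 S=265.5276 intr=0.0000 cont=0.0000 V=0.0000[hold]; j=8 S=349.4286 intr=0.0000 cont=0.0000 V=0.0000[hold]  S*(8)=116.5100
k=7: j=0 S=44.5648 intr=95.4752 cont=94.0493 V=95.4752[EX]; j=1 S=58.6464 intr=81.3936 cont=79.9678 V=81.3936[EX]; j=2 S=77.1774 intr=62.8626 cont=61.4368 V=62.8626[EX]; j=3 S=101.5638 intr=38.4762 cont=37.0504 V=38.4762[EX]; j=4 S=133.6557 intr=6.3843 cont=13.1372 V=13.1372[hold]; j=5 S=175.8881 intr=0.0000 cont=1.5445 V=1.5445[hold]; j=6 S=231.4650 intr=0.0000 cont=0.0000 V=0.0000[hold]; j=7 S=304.6029 intr=0.0000 cont=0.0000 V=0.0000[hold]  S*(7)=101.5638
k=6: j=0 S=51.1230 intr=88.9170 cont=87.4911 V=88.9170[EX]; j=1 S=67.2768 intr=72.7632 cont=71.3373 V=72.7632[EX]; j=2 S=88.5349 intr=51.5051 cont=50.0793 V=51.5051[EX]; j=3 S=116.5100 intr=23.5300 cont=25.4668 V=25.4668[hold]; j=4 S=153.3247 intr=0.0000 cont=7.2309 V=7.2309[hold]; j=5 S=201.7720 intr=0.0000 cont=0.7597 V=0.7597[hold]; j=6 S=265.5276 intr=0.0000 cont=0.0000 V=0.0000[hold]  S*(6)=88.5349
k=5: j=0 S=58.6464 intr=81.3936 cont=79.9678 V=81.3936[EX]; j=1 S=77.1774 intr=62.8626 cont=61.4368 V=62.8626[EX]; j=2 S=101.5638 intr=38.4762 cont=38.0148 V=38.4762[EX]; j=3 S=133.6557 intr=6.3843 cont=16.1269 V=16.1269[hold]; j=4 S=175.8881 intr=0.0000 cont=3.9349 V=3.9349[hold]; j=5 S=231.4650 intr=0.0000 cont=0.3737 V=0.3737[hold]  S*(5)=101.5638
k=4: j=0 S=67.2768 intr=72.7632 cont=71.3373 V=72.7632[EX]; j=1 S=88.5349 intr=51.5051 cont=50.0793 V=51.5051[EX]; j=2 S=116.5100 intr=23.5300 cont=26.9555 V=26.9555[hold]; j=3 S=153.3247 intr=0.0000 cont=9.8916 V=9.8916[hold]; j=4 S=201.7720 intr=0.0000 cont=2.1215 V=2.1215[hold]  S*(4)=88.5349
k=3: j=0 S=77.1774 intr=62.8626 cont=61.4368 V=62.8626[EX]; j=1 S=101.5638 intr=38.4762 cont=38.7561 V=38.7561[hold]; j=2 S=133.6557 intr=6.3843 cont=18.1840 V=18.1840[hold]; j=3 S=175.8881 intr=0.0000 cont=5.9217 V=5.9217[hold]  S*(3)=77.1774
k=2: j=0 S=88.5349 intr=51.5051 cont=50.2187 V=51.5051[EX]; j=1 S=116.5100 intr=23.5300 cont=28.1176 V=28.1176[hold]; j=2 S=153.3247 intr=0.0000 cont=11.8928 V=11.8928[hold]  S*(2)=88.5349
k=1: j=0 S=101.5638 intr=38.4762 cont=39.3348 V=39.3348[hold]; j=1 S=133.6557 intr=6.3843 cont=19.7521 V=19.7521[hold]  S*(1)=-
k=0: j=0 S=116.5100 intr=23.5300 cont=29.1830 V=29.1830[hold]  S*(0)=-

price = 29.1830
boundary = - - 88.5349 77.1774 88.5349 101.5638 88.5349 101.5638 116.5100
tree:
29.1830
39.3348 19.7521
51.5051 28.1176 11.8928
62.8626 38.7561 18.1840 5.9217
72.7632 51.5051 26.9555 9.8916 2.1215
81.3936 62.8626 38.4762 16.1269 3.9349 0.3737
88.9170 72.7632 51.5051 25.4668 7.2309 0.7597 0.0000
95.4752 81.3936 62.8626 38.4762 13.1372 1.5445 0.0000 0.0000
101.1921 88.9170 72.7632 51.5051 23.5300 3.1402 0.0000 0.0000 0.0000
106.1756 95.4752 81.3936 62.8626 38.4762 6.3843 0.0000 0.0000 0.0000 0.0000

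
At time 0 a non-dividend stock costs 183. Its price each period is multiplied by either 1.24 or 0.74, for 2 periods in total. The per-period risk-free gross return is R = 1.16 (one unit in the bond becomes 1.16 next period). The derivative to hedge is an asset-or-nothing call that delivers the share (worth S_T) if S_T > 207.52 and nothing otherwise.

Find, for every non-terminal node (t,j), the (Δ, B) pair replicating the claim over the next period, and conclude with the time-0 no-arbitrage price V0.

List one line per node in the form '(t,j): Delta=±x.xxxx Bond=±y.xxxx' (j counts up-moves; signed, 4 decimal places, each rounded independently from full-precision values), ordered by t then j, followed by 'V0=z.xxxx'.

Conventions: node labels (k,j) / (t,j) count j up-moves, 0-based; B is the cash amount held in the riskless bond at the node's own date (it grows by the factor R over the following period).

No-arbitrage ⇒ martingale measure with p* = (R−d)/(u−d) = 0.8400.
Payoffs at expiry: V(2,0)=0.0000, V(2,1)=0.0000, V(2,2)=281.3808
(1,0): S=135.4200. Δ = (V_up−V_dn)/(S_up−S_dn) = (0.0000−0.0000)/(167.9208−100.2108) = 0.0000. V = [p*·0.0000 + (1−p*)·0.0000]/1.16 = 0.0000. B = V − Δ·S = 0.0000.
(1,1): S=226.9200. Δ = (V_up−V_dn)/(S_up−S_dn) = (281.3808−0.0000)/(281.3808−167.9208) = 2.4800. V = [p*·281.3808 + (1−p*)·0.0000]/1.16 = 203.7585. B = V − Δ·S = -359.0031.
(0,0): S=183.0000. Δ = (V_up−V_dn)/(S_up−S_dn) = (203.7585−0.0000)/(226.9200−135.4200) = 2.2269. V = [p*·203.7585 + (1−p*)·0.0000]/1.16 = 147.5493. B = V − Δ·S = -259.9678.
Check: Δ(0,0)·S0 + B(0,0) = 147.5493 = V0.

(0,0): Delta=2.2269 Bond=-259.9678
(1,0): Delta=0.0000 Bond=0.0000
(1,1): Delta=2.4800 Bond=-359.0031
V0=147.5493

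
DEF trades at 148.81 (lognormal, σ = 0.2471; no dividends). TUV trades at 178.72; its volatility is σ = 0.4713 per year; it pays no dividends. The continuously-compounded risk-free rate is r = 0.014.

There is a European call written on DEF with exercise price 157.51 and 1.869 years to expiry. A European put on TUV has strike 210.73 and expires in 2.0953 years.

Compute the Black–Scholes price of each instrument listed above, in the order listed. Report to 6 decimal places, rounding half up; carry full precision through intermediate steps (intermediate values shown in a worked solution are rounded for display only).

[DEF call K=157.51]
σ√T = 0.2471·√1.869 = 0.337814
d₁ = (ln(S/K) + (r+σ²/2)T) / (σ√T) = (ln(148.81/157.51) + (0.014+0.2471²/2)·1.869) / 0.337814 = (-0.056819 + 0.083225) / 0.337814 = 0.078169
d₂ = d₁ − σ√T = 0.078169 − 0.337814 = -0.259645
e^{−rT} = 0.974173
N(d₁) = 0.531153,  N(d₂) = 0.397569
price = S·N(d₁) − K·e^{−rT}·N(d₂) = 79.040887 − 61.003765 = 18.037123
[TUV put K=210.73]
σ√T = 0.4713·√2.0953 = 0.682214
d₁ = (ln(S/K) + (r+σ²/2)T) / (σ√T) = (ln(178.72/210.73) + (0.014+0.4713²/2)·2.0953) / 0.682214 = (-0.164757 + 0.262042) / 0.682214 = 0.142602
d₂ = d₁ − σ√T = 0.142602 − 0.682214 = -0.539612
e^{−rT} = 0.971092
N(−d₁) = 0.443302,  N(−d₂) = 0.705268
price = K·e^{−rT}·N(−d₂) − S·N(−d₁) = 144.324727 − 79.227015 = 65.097713

price(DEF call K=157.51) = 18.037123
price(TUV put K=210.73) = 65.097713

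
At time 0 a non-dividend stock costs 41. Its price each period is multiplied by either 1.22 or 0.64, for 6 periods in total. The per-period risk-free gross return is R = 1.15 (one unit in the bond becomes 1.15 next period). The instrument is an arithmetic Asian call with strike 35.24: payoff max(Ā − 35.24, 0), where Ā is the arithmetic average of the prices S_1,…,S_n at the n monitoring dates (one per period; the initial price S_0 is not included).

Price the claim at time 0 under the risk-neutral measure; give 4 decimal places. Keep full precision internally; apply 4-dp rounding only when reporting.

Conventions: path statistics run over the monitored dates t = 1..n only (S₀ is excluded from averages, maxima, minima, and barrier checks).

price = 14.6802

Under the martingale measure an up-move has probability p* = 0.8793; value the claim as the probability-weighted average of per-path payoffs, discounted 6 periods at R = 1.15.
Enumerate all 2^6 = 64 price paths (U = up ×1.22, D = down ×0.64); each path with k up-moves has probability p*^k·(1−p*)^(6−k).
DDDDDD: Ā=11.3133, payoff=0.0000, prob=0.000003
UDDDDD: Ā=21.5660, payoff=0.0000, prob=0.000023
DUDDDD: Ā=17.6027, payoff=0.0000, prob=0.000023
UUDDDD: Ā=33.5552, payoff=0.0000, prob=0.000164
DDUDDD: Ā=15.0662, payoff=0.0000, prob=0.000023
UDUDDD: Ā=28.7199, payoff=0.0000, prob=0.000164
DUUDDD: Ā=24.7566, payoff=0.0000, prob=0.000164
UUUDDD: Ā=47.1922, payoff=11.9522, prob=0.001195
DDDUDD: Ā=13.4428, payoff=0.0000, prob=0.000023
UDDUDD: Ā=25.6253, payoff=0.0000, prob=0.000164
DUDUDD: Ā=21.6620, payoff=0.0000, prob=0.000164
UUDUDD: Ā=41.2932, payoff=6.0532, prob=0.001195
DDUUDD: Ā=19.1255, payoff=0.0000, prob=0.000164
UDUUDD: Ā=36.4579, payoff=1.2179, prob=0.001195
DUUUDD: Ā=32.4946, payoff=0.0000, prob=0.001195
UUUUDD: Ā=61.9428, payoff=26.7028, prob=0.008708
DDDDUD: Ā=12.4038, payoff=0.0000, prob=0.000023
UDDDUD: Ā=23.6448, payoff=0.0000, prob=0.000164
DUDDUD: Ā=19.6815, payoff=0.0000, prob=0.000164
UUDDUD: Ā=37.5178, payoff=2.2778, prob=0.001195
DDUDUD: Ā=17.1449, payoff=0.0000, prob=0.000164
UDUDUD: Ā=32.6825, payoff=0.0000, prob=0.001195
DUUDUD: Ā=28.7192, payoff=0.0000, prob=0.001195
UUUDUD: Ā=54.7460, payoff=19.5060, prob=0.008708
DDDUUD: Ā=15.5216, payoff=0.0000, prob=0.000164
UDDUUD: Ā=29.5880, payoff=0.0000, prob=0.001195
DUDUUD: Ā=25.6246, payoff=0.0000, prob=0.001195
UUDUUD: Ā=48.8469, payoff=13.6069, prob=0.008708
DDUUUD: Ā=23.0881, payoff=0.0000, prob=0.001195
UDUUUD: Ā=44.0117, payoff=8.7717, prob=0.008708
DUUUUD: Ā=40.0483, payoff=4.8083, prob=0.008708
UUUUUD: Ā=76.3422, payoff=41.1022, prob=0.063443
DDDDDU: Ā=11.7389, payoff=0.0000, prob=0.000023
UDDDDU: Ā=22.3773, payoff=0.0000, prob=0.000164
DUDDDU: Ā=18.4139, payoff=0.0000, prob=0.000164
UUDDDU: Ā=35.1016, payoff=0.0000, prob=0.001195
DDUDDU: Ā=15.8774, payoff=0.0000, prob=0.000164
UDUDDU: Ā=30.2663, payoff=0.0000, prob=0.001195
DUUDDU: Ā=26.3030, payoff=0.0000, prob=0.001195
UUUDDU: Ā=50.1400, payoff=14.9000, prob=0.008708
DDDUDU: Ā=14.2540, payoff=0.0000, prob=0.000164
UDDUDU: Ā=27.1717, payoff=0.0000, prob=0.001195
DUDUDU: Ā=23.2084, payoff=0.0000, prob=0.001195
UUDUDU: Ā=44.2410, payoff=9.0010, prob=0.008708
DDUUDU: Ā=20.6719, payoff=0.0000, prob=0.001195
UDUUDU: Ā=39.4057, payoff=4.1657, prob=0.008708
DUUUDU: Ā=35.4424, payoff=0.2024, prob=0.008708
UUUUDU: Ā=67.5621, payoff=32.3221, prob=0.063443
DDDDUU: Ā=13.2151, payoff=0.0000, prob=0.000164
UDDDUU: Ā=25.1912, payoff=0.0000, prob=0.001195
DUDDUU: Ā=21.2279, payoff=0.0000, prob=0.001195
UUDDUU: Ā=40.4656, payoff=5.2256, prob=0.008708
DDUDUU: Ā=18.6913, payoff=0.0000, prob=0.001195
UDUDUU: Ā=35.6303, payoff=0.3903, prob=0.008708
DUUDUU: Ā=31.6670, payoff=0.0000, prob=0.008708
UUUDUU: Ā=60.3652, payoff=25.1252, prob=0.063443
DDDUUU: Ā=17.0679, payoff=0.0000, prob=0.001195
UDDUUU: Ā=32.5358, payoff=0.0000, prob=0.008708
DUDUUU: Ā=28.5724, payoff=0.0000, prob=0.008708
UUDUUU: Ā=54.4662, payoff=19.2262, prob=0.063443
DDUUUU: Ā=26.0359, payoff=0.0000, prob=0.008708
UDUUUU: Ā=49.6310, payoff=14.3910, prob=0.063443
DUUUUU: Ā=45.6676, payoff=10.4276, prob=0.063443
UUUUUU: Ā=87.0539, payoff=51.8139, prob=0.462225
Price = Σ prob·payoff / R^6 = 33.956088 / 2.313061 = 14.6802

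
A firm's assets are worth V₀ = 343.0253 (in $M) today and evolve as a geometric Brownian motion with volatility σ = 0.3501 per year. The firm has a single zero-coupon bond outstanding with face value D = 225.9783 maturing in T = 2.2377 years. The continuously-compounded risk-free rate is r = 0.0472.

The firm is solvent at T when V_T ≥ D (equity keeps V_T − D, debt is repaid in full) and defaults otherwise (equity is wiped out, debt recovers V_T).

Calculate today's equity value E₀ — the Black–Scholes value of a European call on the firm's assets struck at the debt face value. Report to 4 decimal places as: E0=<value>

With assets at 343.0253 and a single debt payment of 225.9783 at 2.2377 years:
d₁ = [ln(V₀/D) + (r + σ²/2)T] / (σ√T)
   = [ln(343.0253/225.9783) + (0.0472 + 0.5·0.3501²)·2.2377] / (0.3501·√2.2377)
   = [0.417365 + 0.242757] / 0.523713 = 1.260466
d₂ = d₁ − σ√T = 1.260466 − 0.523713 = 0.736754
N(d₁) = 0.896249,  N(d₂) = 0.769364,  e^(−rT) = 0.899767
E₀ = V₀·N(d₁) − D·e^(−rT)·N(d₂)
   = 343.0253·0.896249 − 225.9783·0.899767·0.769364 = 151.003133

E0=151.0031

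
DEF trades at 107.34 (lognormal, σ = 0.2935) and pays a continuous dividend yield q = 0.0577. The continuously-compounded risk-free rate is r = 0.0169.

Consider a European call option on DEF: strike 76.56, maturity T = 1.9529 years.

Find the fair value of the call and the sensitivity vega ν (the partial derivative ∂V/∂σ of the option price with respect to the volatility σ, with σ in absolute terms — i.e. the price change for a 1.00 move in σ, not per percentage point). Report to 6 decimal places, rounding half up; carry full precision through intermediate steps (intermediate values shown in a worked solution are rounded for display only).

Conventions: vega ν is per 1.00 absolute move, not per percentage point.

price = 27.318399
ν = 37.737908

σ√T = 0.2935·√1.9529 = 0.410155
d₁ = (ln(S/K) + (r−q+σ²/2)T) / (σ√T) = (ln(107.34/76.56) + (0.0169−0.0577+0.2935²/2)·1.9529) / 0.410155 = (0.337927 + 0.004435) / 0.410155 = 0.834713
d₂ = d₁ − σ√T = 0.834713 − 0.410155 = 0.424558
e^{−rT} = 0.967535
e^{−qT} = 0.893434
N(d₁) = 0.798060,  N(d₂) = 0.664421
Call price V = S·e^{−qT}·N(d₁) − K·e^{−rT}·N(d₂) = 76.534993 − 49.216594 = 27.318399
φ(d₁) = (1/√(2π))·e^{−d₁²/2} = 0.281588
ν = S·e^{−qT}·φ(d₁)·√T = 37.737908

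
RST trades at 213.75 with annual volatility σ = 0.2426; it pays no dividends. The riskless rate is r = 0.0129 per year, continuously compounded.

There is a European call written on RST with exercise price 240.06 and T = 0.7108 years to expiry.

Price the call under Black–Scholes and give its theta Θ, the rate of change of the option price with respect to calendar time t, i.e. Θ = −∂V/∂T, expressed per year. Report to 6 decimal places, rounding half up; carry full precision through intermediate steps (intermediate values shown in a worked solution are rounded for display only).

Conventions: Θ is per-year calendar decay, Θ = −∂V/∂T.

σ√T = 0.2426·√0.7108 = 0.204534
d₁ = (ln(S/K) + (r+σ²/2)T) / (σ√T) = (ln(213.75/240.06) + (0.0129+0.2426²/2)·0.7108) / 0.204534 = (-0.116082 + 0.030086) / 0.204534 = -0.420447
d₂ = d₁ − σ√T = -0.420447 − 0.204534 = -0.624980
e^{−rT} = 0.990873
N(d₁) = 0.337080,  N(d₂) = 0.265992
Call price V = S·N(d₁) − K·e^{−rT}·N(d₂) = 72.050746 − 63.271208 = 8.779538
φ(d₁) = (1/√(2π))·e^{−d₁²/2} = 0.365194
Θ = −S·φ(d₁)·σ/(2√T) − r·K·e^{−rT}·N(d₂) = −11.230962 − 0.816199 = -12.047160

price = 8.779538
Θ = -12.047160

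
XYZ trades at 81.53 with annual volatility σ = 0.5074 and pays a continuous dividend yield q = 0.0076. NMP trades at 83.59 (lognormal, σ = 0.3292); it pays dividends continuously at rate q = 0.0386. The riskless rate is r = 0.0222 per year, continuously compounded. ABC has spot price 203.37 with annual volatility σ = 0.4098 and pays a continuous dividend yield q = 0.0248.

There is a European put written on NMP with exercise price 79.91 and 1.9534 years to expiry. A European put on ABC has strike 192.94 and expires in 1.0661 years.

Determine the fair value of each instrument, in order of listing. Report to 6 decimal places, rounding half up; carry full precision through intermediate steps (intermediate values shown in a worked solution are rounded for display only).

[NMP put K=79.91]
σ√T = 0.3292·√1.9534 = 0.460103
d₁ = (ln(S/K) + (r−q+σ²/2)T) / (σ√T) = (ln(83.59/79.91) + (0.0222−0.0386+0.3292²/2)·1.9534) / 0.460103 = (0.045023 + 0.073812) / 0.460103 = 0.258278
d₂ = d₁ − σ√T = 0.258278 − 0.460103 = -0.201825
e^{−rT} = 0.957561
e^{−qT} = 0.927371
N(−d₁) = 0.398096,  N(−d₂) = 0.579973
price = K·e^{−rT}·N(−d₂) − S·e^{−qT}·N(−d₁) = 44.378818 − 30.859998 = 13.518820
[ABC put K=192.94]
σ√T = 0.4098·√1.0661 = 0.423127
d₁ = (ln(S/K) + (r−q+σ²/2)T) / (σ√T) = (ln(203.37/192.94) + (0.0222−0.0248+0.4098²/2)·1.0661) / 0.423127 = (0.052648 + 0.086746) / 0.423127 = 0.329438
d₂ = d₁ − σ√T = 0.329438 − 0.423127 = -0.093689
e^{−rT} = 0.976610
e^{−qT} = 0.973907
N(−d₁) = 0.370912,  N(−d₂) = 0.537322
price = K·e^{−rT}·N(−d₂) − S·e^{−qT}·N(−d₁) = 101.246087 − 73.464195 = 27.781891

price(NMP put K=79.91) = 13.518820
price(ABC put K=192.94) = 27.781891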